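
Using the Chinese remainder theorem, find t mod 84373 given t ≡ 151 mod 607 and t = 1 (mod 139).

607⁻¹ mod 139: 607*30 ≡ 1 (mod 139), so 607⁻¹ ≡ 30.
t = 151 + 607*((1 − 151)*30 mod 139) = 151 + 607*87 = 52960.
Check: 52960 mod 607 = 151, 52960 mod 139 = 1. ✓

52960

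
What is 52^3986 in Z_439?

3986 in binary is 111110010010, i.e. 3986 = 2048 + 1024 + 512 + 256 + 128 + 16 + 2.
52^1 ≡ 52 (mod 439)
52^2 ≡ 52^2 = 2704 ≡ 70 (mod 439)
52^4 ≡ 70^2 = 4900 ≡ 71 (mod 439)
52^8 ≡ 71^2 = 5041 ≡ 212 (mod 439)
52^16 ≡ 212^2 = 44944 ≡ 166 (mod 439)
52^32 ≡ 166^2 = 27556 ≡ 338 (mod 439)
52^64 ≡ 338^2 = 114244 ≡ 104 (mod 439)
52^128 ≡ 104^2 = 10816 ≡ 280 (mod 439)
52^256 ≡ 280^2 = 78400 ≡ 258 (mod 439)
52^512 ≡ 258^2 = 66564 ≡ 275 (mod 439)
52^1024 ≡ 275^2 = 75625 ≡ 117 (mod 439)
52^2048 ≡ 117^2 = 13689 ≡ 80 (mod 439)
52^3986 = 52^2048 × 52^1024 × 52^512 × 52^256 × 52^128 × 52^16 × 52^2 ≡ 80 × 117 × 275 × 258 × 280 × 166 × 70 (mod 439).
Accumulate the product:
80 × 117 = 9360 ≡ 141
141 × 275 = 38775 ≡ 143
143 × 258 = 36894 ≡ 18
18 × 280 = 5040 ≡ 211
211 × 166 = 35026 ≡ 345
345 × 70 = 24150 ≡ 5

5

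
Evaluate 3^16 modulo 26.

3

Using repeated squaring:
3^1 ≡ 3 (mod 26)
3^2 ≡ 3^2 = 9 (mod 26)
3^4 ≡ 9^2 = 81 ≡ 3 (mod 26)
3^8 ≡ 3^2 = 9 (mod 26)
3^16 ≡ 9^2 = 81 ≡ 3 (mod 26)
So 3^16 ≡ 3 (mod 26).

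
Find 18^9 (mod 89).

49

9 in binary is 1001, i.e. 9 = 8 + 1.
18^1 ≡ 18 (mod 89)
18^2 ≡ 18^2 = 324 ≡ 57 (mod 89)
18^4 ≡ 57^2 = 3249 ≡ 45 (mod 89)
18^8 ≡ 45^2 = 2025 ≡ 67 (mod 89)
18^9 = 18^8 × 18^1 ≡ 67 × 18 (mod 89).
67 × 18 = 1206 ≡ 49 (mod 89).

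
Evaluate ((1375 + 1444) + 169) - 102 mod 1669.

1217

1375 + 1444 = 2819 ≡ 1150 (mod 1669)
1150 + 169 = 1319
1319 - 102 = 1217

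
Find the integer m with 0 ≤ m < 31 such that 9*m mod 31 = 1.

31 = 3·9 + 4
9 = 2·4 + 1
4 = 4·1 + 0
gcd(9, 31) = 1, so the inverse exists.
Bézout: 1 = −2·31 + 7·9.
So 9⁻¹ ≡ 7 (mod 31).

7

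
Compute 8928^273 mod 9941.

8591

8928^1 ≡ 8928 (mod 9941)
8928^2 ≡ 8928^2 = 79709184 ≡ 2246 (mod 9941)
8928^4 ≡ 2246^2 = 5044516 ≡ 4429 (mod 9941)
8928^8 ≡ 4429^2 = 19616041 ≡ 2448 (mod 9941)
8928^16 ≡ 2448^2 = 5992704 ≡ 8222 (mod 9941)
8928^32 ≡ 8222^2 = 67601284 ≡ 2484 (mod 9941)
8928^64 ≡ 2484^2 = 6170256 ≡ 6836 (mod 9941)
8928^128 ≡ 6836^2 = 46730896 ≡ 8196 (mod 9941)
8928^256 ≡ 8196^2 = 67174416 ≡ 3079 (mod 9941)
8928^273 = 8928^256 × 8928^16 × 8928^1 ≡ 3079 × 8222 × 8928 (mod 9941).
Accumulate the product:
3079 × 8222 = 25315538 ≡ 5752
5752 × 8928 = 51353856 ≡ 8591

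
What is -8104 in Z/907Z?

59

-8104 = -9·907 + 59, so -8104 ≡ 59 (mod 907).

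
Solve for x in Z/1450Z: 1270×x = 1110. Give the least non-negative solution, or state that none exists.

gcd(1270, 1450) = 10, and 10 | 1110, so solutions exist.
Divide through by 10: 127×x ≡ 111 mod 145.
127⁻¹ ≡ 8 (mod 145).
x ≡ 8×111 ≡ 18 (mod 145).
The smallest non-negative solution is x = 18.

18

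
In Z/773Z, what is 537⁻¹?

By the extended Euclidean algorithm:
773 = 1·537 + 236
537 = 2·236 + 65
236 = 3·65 + 41
65 = 1·41 + 24
41 = 1·24 + 17
24 = 1·17 + 7
17 = 2·7 + 3
7 = 2·3 + 1
3 = 3·1 + 0
gcd(537, 773) = 1, so the inverse exists.
Back-substitute for 1:
1 = 1·7 − 2·3
  = −2·17 + 5·7
  = 5·24 − 7·17
  = −7·41 + 12·24
  = 12·65 − 19·41
  = −19·236 + 69·65
  = 69·537 − 157·236
  = −157·773 + 226·537
So 537⁻¹ ≡ 226 (mod 773).

226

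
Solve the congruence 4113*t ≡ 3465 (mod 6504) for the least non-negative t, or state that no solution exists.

665

gcd(4113, 6504) = 3, and 3 | 3465, so solutions exist.
Divide through by 3: 1371*t ≡ 1155 mod 2168.
1371⁻¹ ≡ 1643 (mod 2168).
t ≡ 1643*1155 ≡ 665 (mod 2168).
The smallest non-negative solution is t = 665.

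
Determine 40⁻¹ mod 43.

Apply the Euclidean algorithm and back-substitute:
43 = 1*40 + 3
40 = 13*3 + 1
3 = 3*1 + 0
gcd(40, 43) = 1, so the inverse exists.
Back-substitute for 1:
1 = 1*40 − 13*3
  = −13*43 + 14*40
So 40⁻¹ ≡ 14 (mod 43).

14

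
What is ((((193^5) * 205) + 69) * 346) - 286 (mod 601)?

302

(193)^5 ≡ 163 (mod 601)
163 * 205 = 33415 ≡ 360 (mod 601)
360 + 69 = 429
429 * 346 = 148434 ≡ 588 (mod 601)
588 - 286 = 302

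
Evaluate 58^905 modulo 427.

123

905 in binary is 1110001001, i.e. 905 = 512 + 256 + 128 + 8 + 1.
58^1 ≡ 58 (mod 427)
58^2 ≡ 58^2 = 3364 ≡ 375 (mod 427)
58^4 ≡ 375^2 = 140625 ≡ 142 (mod 427)
58^8 ≡ 142^2 = 20164 ≡ 95 (mod 427)
58^16 ≡ 95^2 = 9025 ≡ 58 (mod 427)
58^32 ≡ 58^2 = 3364 ≡ 375 (mod 427)
58^64 ≡ 375^2 = 140625 ≡ 142 (mod 427)
58^128 ≡ 142^2 = 20164 ≡ 95 (mod 427)
58^256 ≡ 95^2 = 9025 ≡ 58 (mod 427)
58^512 ≡ 58^2 = 3364 ≡ 375 (mod 427)
58^905 = 58^512 · 58^256 · 58^128 · 58^8 · 58^1 ≡ 375 · 58 · 95 · 95 · 58 (mod 427).
Accumulate the product:
375 · 58 = 21750 ≡ 400
400 · 95 = 38000 ≡ 424
424 · 95 = 40280 ≡ 142
142 · 58 = 8236 ≡ 123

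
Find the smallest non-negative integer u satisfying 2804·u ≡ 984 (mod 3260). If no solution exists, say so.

341

gcd(2804, 3260) = 4, and 4 | 984, so solutions exist.
Divide through by 4: 701·u ≡ 246 mod 815.
701⁻¹ ≡ 336 (mod 815).
u ≡ 336·246 ≡ 341 (mod 815).
The smallest non-negative solution is u = 341.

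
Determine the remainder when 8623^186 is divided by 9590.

8849

Using repeated squaring:
8623^1 ≡ 8623 (mod 9590)
8623^2 ≡ 8623^2 = 74356129 ≡ 4859 (mod 9590)
8623^4 ≡ 4859^2 = 23609881 ≡ 8891 (mod 9590)
8623^8 ≡ 8891^2 = 79049881 ≡ 9101 (mod 9590)
8623^16 ≡ 9101^2 = 82828201 ≡ 8961 (mod 9590)
8623^32 ≡ 8961^2 = 80299521 ≡ 2451 (mod 9590)
8623^64 ≡ 2451^2 = 6007401 ≡ 4061 (mod 9590)
8623^128 ≡ 4061^2 = 16491721 ≡ 6511 (mod 9590)
8623^186 = 8623^128 · 8623^32 · 8623^16 · 8623^8 · 8623^2 ≡ 6511 · 2451 · 8961 · 9101 · 4859 (mod 9590).
Accumulate the product:
6511 · 2451 = 15958461 ≡ 701
701 · 8961 = 6281661 ≡ 211
211 · 9101 = 1920311 ≡ 2311
2311 · 4859 = 11229149 ≡ 8849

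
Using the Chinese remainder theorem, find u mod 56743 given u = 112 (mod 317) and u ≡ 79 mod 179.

317⁻¹ mod 179: 317*48 ≡ 1 (mod 179), so 317⁻¹ ≡ 48.
u = 112 + 317*((79 − 112)*48 mod 179) = 112 + 317*27 = 8671.

8671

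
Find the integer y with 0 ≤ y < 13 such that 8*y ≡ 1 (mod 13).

13 = 1*8 + 5
8 = 1*5 + 3
5 = 1*3 + 2
3 = 1*2 + 1
2 = 2*1 + 0
gcd(8, 13) = 1, so the inverse exists.
Back-substitute for 1:
1 = 1*3 − 1*2
  = −1*5 + 2*3
  = 2*8 − 3*5
  = −3*13 + 5*8
So 8⁻¹ ≡ 5 (mod 13).

5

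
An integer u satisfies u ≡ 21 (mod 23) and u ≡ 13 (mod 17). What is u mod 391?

23⁻¹ mod 17: 23*3 ≡ 1 (mod 17), so 23⁻¹ ≡ 3.
u = 21 + 23*((13 − 21)*3 mod 17) = 21 + 23*10 = 251.
Check: 251 mod 23 = 21, 251 mod 17 = 13. ✓

251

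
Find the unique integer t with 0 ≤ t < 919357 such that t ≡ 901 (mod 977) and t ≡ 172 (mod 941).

977⁻¹ mod 941: 977·183 ≡ 1 (mod 941), so 977⁻¹ ≡ 183.
t = 901 + 977·((172 − 901)·183 mod 941) = 901 + 977·215 = 210956.
Check: 210956 mod 977 = 901, 210956 mod 941 = 172. ✓

210956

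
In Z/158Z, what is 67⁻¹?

125

158 = 2*67 + 24
67 = 2*24 + 19
24 = 1*19 + 5
19 = 3*5 + 4
5 = 1*4 + 1
4 = 4*1 + 0
gcd(67, 158) = 1, so the inverse exists.
Back-substitute for 1:
1 = 1*5 − 1*4
  = −1*19 + 4*5
  = 4*24 − 5*19
  = −5*67 + 14*24
  = 14*158 − 33*67
So 67⁻¹ ≡ −33 ≡ 125 (mod 158).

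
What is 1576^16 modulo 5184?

1792

Using repeated squaring:
1576^1 ≡ 1576 (mod 5184)
1576^2 ≡ 1576^2 = 2483776 ≡ 640 (mod 5184)
1576^4 ≡ 640^2 = 409600 ≡ 64 (mod 5184)
1576^8 ≡ 64^2 = 4096 (mod 5184)
1576^16 ≡ 4096^2 = 16777216 ≡ 1792 (mod 5184)
So 1576^16 ≡ 1792 (mod 5184).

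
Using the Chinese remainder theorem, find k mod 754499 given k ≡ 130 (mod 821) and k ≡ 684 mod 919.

821⁻¹ mod 919: 821*497 ≡ 1 (mod 919), so 821⁻¹ ≡ 497.
k = 130 + 821*((684 − 130)*497 mod 919) = 130 + 821*557 = 457427.
Check: 457427 mod 821 = 130, 457427 mod 919 = 684. ✓

457427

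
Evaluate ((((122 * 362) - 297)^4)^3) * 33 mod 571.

122 * 362 = 44164 ≡ 197 (mod 571)
197 - 297 = -100 ≡ 471 (mod 571)
(471)^4 ≡ 199 (mod 571)
(199)^3 ≡ 228 (mod 571)
228 * 33 = 7524 ≡ 101 (mod 571)

101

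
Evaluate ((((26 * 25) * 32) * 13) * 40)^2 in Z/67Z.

26 * 25 = 650 ≡ 47 (mod 67)
47 * 32 = 1504 ≡ 30 (mod 67)
30 * 13 = 390 ≡ 55 (mod 67)
55 * 40 = 2200 ≡ 56 (mod 67)
(56)^2 ≡ 54 (mod 67)

54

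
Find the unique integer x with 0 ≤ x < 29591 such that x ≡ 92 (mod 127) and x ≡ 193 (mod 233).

6950

127⁻¹ mod 233: 127*222 ≡ 1 (mod 233), so 127⁻¹ ≡ 222.
x = 92 + 127*((193 − 92)*222 mod 233) = 92 + 127*54 = 6950.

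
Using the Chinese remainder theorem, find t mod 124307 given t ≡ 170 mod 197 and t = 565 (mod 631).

197⁻¹ mod 631: 197·205 ≡ 1 (mod 631), so 197⁻¹ ≡ 205.
t = 170 + 197·((565 − 170)·205 mod 631) = 170 + 197·207 = 40949.

40949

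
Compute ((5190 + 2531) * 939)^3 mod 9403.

1675

5190 + 2531 = 7721
7721 * 939 = 7250019 ≡ 306 (mod 9403)
(306)^3 ≡ 1675 (mod 9403)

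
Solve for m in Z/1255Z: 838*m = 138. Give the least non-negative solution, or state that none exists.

731

gcd(838, 1255) = 1, so a unique solution mod 1255 exists.
838⁻¹ ≡ 942 (mod 1255).
m ≡ 942*138 ≡ 731 (mod 1255).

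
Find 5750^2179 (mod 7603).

1609

2179 in binary is 100010000011, i.e. 2179 = 2048 + 128 + 2 + 1.
5750^1 ≡ 5750 (mod 7603)
5750^2 ≡ 5750^2 = 33062500 ≡ 4656 (mod 7603)
5750^4 ≡ 4656^2 = 21678336 ≡ 2183 (mod 7603)
5750^8 ≡ 2183^2 = 4765489 ≡ 6011 (mod 7603)
5750^16 ≡ 6011^2 = 36132121 ≡ 2665 (mod 7603)
5750^32 ≡ 2665^2 = 7102225 ≡ 1023 (mod 7603)
5750^64 ≡ 1023^2 = 1046529 ≡ 4918 (mod 7603)
5750^128 ≡ 4918^2 = 24186724 ≡ 1581 (mod 7603)
5750^256 ≡ 1581^2 = 2499561 ≡ 5777 (mod 7603)
5750^512 ≡ 5777^2 = 33373729 ≡ 4162 (mod 7603)
5750^1024 ≡ 4162^2 = 17322244 ≡ 2610 (mod 7603)
5750^2048 ≡ 2610^2 = 6812100 ≡ 7415 (mod 7603)
5750^2179 = 5750^2048 × 5750^128 × 5750^2 × 5750^1 ≡ 7415 × 1581 × 4656 × 5750 (mod 7603).
Accumulate the product:
7415 × 1581 = 11723115 ≡ 6892
6892 × 4656 = 32089152 ≡ 4492
4492 × 5750 = 25829000 ≡ 1609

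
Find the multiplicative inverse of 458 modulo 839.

Apply the Euclidean algorithm and back-substitute:
839 = 1*458 + 381
458 = 1*381 + 77
381 = 4*77 + 73
77 = 1*73 + 4
73 = 18*4 + 1
4 = 4*1 + 0
gcd(458, 839) = 1, so the inverse exists.
Bézout: 1 = 113*839 − 207*458.
So 458⁻¹ ≡ −207 ≡ 632 (mod 839).

632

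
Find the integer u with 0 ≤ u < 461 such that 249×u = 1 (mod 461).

324

461 = 1×249 + 212
249 = 1×212 + 37
212 = 5×37 + 27
37 = 1×27 + 10
27 = 2×10 + 7
10 = 1×7 + 3
7 = 2×3 + 1
3 = 3×1 + 0
gcd(249, 461) = 1, so the inverse exists.
Back-substitute for 1:
1 = 1×7 − 2×3
  = −2×10 + 3×7
  = 3×27 − 8×10
  = −8×37 + 11×27
  = 11×212 − 63×37
  = −63×249 + 74×212
  = 74×461 − 137×249
So 249⁻¹ ≡ −137 ≡ 324 (mod 461).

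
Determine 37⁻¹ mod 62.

62 = 1×37 + 25
37 = 1×25 + 12
25 = 2×12 + 1
12 = 12×1 + 0
gcd(37, 62) = 1, so the inverse exists.
Bézout: 1 = 3×62 − 5×37.
So 37⁻¹ ≡ −5 ≡ 57 (mod 62).

57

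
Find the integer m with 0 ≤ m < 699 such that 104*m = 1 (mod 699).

By the extended Euclidean algorithm:
699 = 6·104 + 75
104 = 1·75 + 29
75 = 2·29 + 17
29 = 1·17 + 12
17 = 1·12 + 5
12 = 2·5 + 2
5 = 2·2 + 1
2 = 2·1 + 0
gcd(104, 699) = 1, so the inverse exists.
Back-substitute for 1:
1 = 1·5 − 2·2
  = −2·12 + 5·5
  = 5·17 − 7·12
  = −7·29 + 12·17
  = 12·75 − 31·29
  = −31·104 + 43·75
  = 43·699 − 289·104
So 104⁻¹ ≡ −289 ≡ 410 (mod 699).

410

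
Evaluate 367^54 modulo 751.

Using repeated squaring:
54 in binary is 110110, i.e. 54 = 32 + 16 + 4 + 2.
367^1 ≡ 367 (mod 751)
367^2 ≡ 367^2 = 134689 ≡ 260 (mod 751)
367^4 ≡ 260^2 = 67600 ≡ 10 (mod 751)
367^8 ≡ 10^2 = 100 (mod 751)
367^16 ≡ 100^2 = 10000 ≡ 237 (mod 751)
367^32 ≡ 237^2 = 56169 ≡ 595 (mod 751)
367^54 = 367^32 * 367^16 * 367^4 * 367^2 ≡ 595 * 237 * 10 * 260 (mod 751).
Accumulate the product:
595 * 237 = 141015 ≡ 578
578 * 10 = 5780 ≡ 523
523 * 260 = 135980 ≡ 49

49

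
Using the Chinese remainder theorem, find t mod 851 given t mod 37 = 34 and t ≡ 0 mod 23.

37⁻¹ mod 23: 37*5 ≡ 1 (mod 23), so 37⁻¹ ≡ 5.
t = 34 + 37*((0 − 34)*5 mod 23) = 34 + 37*14 = 552.
Check: 552 mod 37 = 34, 552 mod 23 = 0. ✓

552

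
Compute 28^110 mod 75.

By square-and-multiply:
110 in binary is 1101110, i.e. 110 = 64 + 32 + 8 + 4 + 2.
28^1 ≡ 28 (mod 75)
28^2 ≡ 28^2 = 784 ≡ 34 (mod 75)
28^4 ≡ 34^2 = 1156 ≡ 31 (mod 75)
28^8 ≡ 31^2 = 961 ≡ 61 (mod 75)
28^16 ≡ 61^2 = 3721 ≡ 46 (mod 75)
28^32 ≡ 46^2 = 2116 ≡ 16 (mod 75)
28^64 ≡ 16^2 = 256 ≡ 31 (mod 75)
28^110 = 28^64 × 28^32 × 28^8 × 28^4 × 28^2 ≡ 31 × 16 × 61 × 31 × 34 (mod 75).
Accumulate the product:
31 × 16 = 496 ≡ 46
46 × 61 = 2806 ≡ 31
31 × 31 = 961 ≡ 61
61 × 34 = 2074 ≡ 49

49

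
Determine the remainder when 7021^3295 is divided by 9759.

1270

Compute successive squares:
3295 in binary is 110011011111, i.e. 3295 = 2048 + 1024 + 128 + 64 + 16 + 8 + 4 + 2 + 1.
7021^1 ≡ 7021 (mod 9759)
7021^2 ≡ 7021^2 = 49294441 ≡ 1732 (mod 9759)
7021^4 ≡ 1732^2 = 2999824 ≡ 3811 (mod 9759)
7021^8 ≡ 3811^2 = 14523721 ≡ 2329 (mod 9759)
7021^16 ≡ 2329^2 = 5424241 ≡ 7996 (mod 9759)
7021^32 ≡ 7996^2 = 63936016 ≡ 4807 (mod 9759)
7021^64 ≡ 4807^2 = 23107249 ≡ 7696 (mod 9759)
7021^128 ≡ 7696^2 = 59228416 ≡ 1045 (mod 9759)
7021^256 ≡ 1045^2 = 1092025 ≡ 8776 (mod 9759)
7021^512 ≡ 8776^2 = 77018176 ≡ 148 (mod 9759)
7021^1024 ≡ 148^2 = 21904 ≡ 2386 (mod 9759)
7021^2048 ≡ 2386^2 = 5692996 ≡ 3499 (mod 9759)
7021^3295 = 7021^2048 * 7021^1024 * 7021^128 * 7021^64 * 7021^16 * 7021^8 * 7021^4 * 7021^2 * 7021^1 ≡ 3499 * 2386 * 1045 * 7696 * 7996 * 2329 * 3811 * 1732 * 7021 (mod 9759).
Accumulate the product:
3499 * 2386 = 8348614 ≡ 4669
4669 * 1045 = 4879105 ≡ 9364
9364 * 7696 = 72065344 ≡ 4888
4888 * 7996 = 39084448 ≡ 9412
9412 * 2329 = 21920548 ≡ 1834
1834 * 3811 = 6989374 ≡ 1930
1930 * 1732 = 3342760 ≡ 5182
5182 * 7021 = 36382822 ≡ 1270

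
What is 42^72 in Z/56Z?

72 in binary is 1001000, i.e. 72 = 64 + 8.
42^1 ≡ 42 (mod 56)
42^2 ≡ 42^2 = 1764 ≡ 28 (mod 56)
42^4 ≡ 28^2 = 784 ≡ 0 (mod 56)
42^8 ≡ 0^2 = 0 (mod 56)
42^16 ≡ 0^2 = 0 (mod 56)
42^32 ≡ 0^2 = 0 (mod 56)
42^64 ≡ 0^2 = 0 (mod 56)
42^72 = 42^64 · 42^8 ≡ 0 · 0 (mod 56).
0 · 0 = 0 ≡ 0 (mod 56).

0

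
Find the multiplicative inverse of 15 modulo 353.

306

By the extended Euclidean algorithm:
353 = 23·15 + 8
15 = 1·8 + 7
8 = 1·7 + 1
7 = 7·1 + 0
gcd(15, 353) = 1, so the inverse exists.
Bézout: 1 = 2·353 − 47·15.
So 15⁻¹ ≡ −47 ≡ 306 (mod 353).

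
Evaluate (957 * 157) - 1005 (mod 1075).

894

957 * 157 = 150249 ≡ 824 (mod 1075)
824 - 1005 = -181 ≡ 894 (mod 1075)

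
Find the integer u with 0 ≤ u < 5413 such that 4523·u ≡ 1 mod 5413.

1928

By the extended Euclidean algorithm:
5413 = 1×4523 + 890
4523 = 5×890 + 73
890 = 12×73 + 14
73 = 5×14 + 3
14 = 4×3 + 2
3 = 1×2 + 1
2 = 2×1 + 0
gcd(4523, 5413) = 1, so the inverse exists.
Back-substitute for 1:
1 = 1×3 − 1×2
  = −1×14 + 5×3
  = 5×73 − 26×14
  = −26×890 + 317×73
  = 317×4523 − 1611×890
  = −1611×5413 + 1928×4523
So 4523⁻¹ ≡ 1928 (mod 5413).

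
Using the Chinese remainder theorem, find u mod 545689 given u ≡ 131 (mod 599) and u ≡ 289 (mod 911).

185222

599⁻¹ mod 911: 599×838 ≡ 1 (mod 911), so 599⁻¹ ≡ 838.
u = 131 + 599×((289 − 131)×838 mod 911) = 131 + 599×309 = 185222.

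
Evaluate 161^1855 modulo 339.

299

By square-and-multiply:
1855 in binary is 11100111111, i.e. 1855 = 1024 + 512 + 256 + 32 + 16 + 8 + 4 + 2 + 1.
161^1 ≡ 161 (mod 339)
161^2 ≡ 161^2 = 25921 ≡ 157 (mod 339)
161^4 ≡ 157^2 = 24649 ≡ 241 (mod 339)
161^8 ≡ 241^2 = 58081 ≡ 112 (mod 339)
161^16 ≡ 112^2 = 12544 ≡ 1 (mod 339)
161^32 ≡ 1^2 = 1 (mod 339)
161^64 ≡ 1^2 = 1 (mod 339)
161^128 ≡ 1^2 = 1 (mod 339)
161^256 ≡ 1^2 = 1 (mod 339)
161^512 ≡ 1^2 = 1 (mod 339)
161^1024 ≡ 1^2 = 1 (mod 339)
161^1855 = 161^1024 * 161^512 * 161^256 * 161^32 * 161^16 * 161^8 * 161^4 * 161^2 * 161^1 ≡ 1 * 1 * 1 * 1 * 1 * 112 * 241 * 157 * 161 (mod 339).
Accumulate the product:
1 * 1 = 1
1 * 1 = 1
1 * 1 = 1
1 * 1 = 1
1 * 112 = 112
112 * 241 = 26992 ≡ 211
211 * 157 = 33127 ≡ 244
244 * 161 = 39284 ≡ 299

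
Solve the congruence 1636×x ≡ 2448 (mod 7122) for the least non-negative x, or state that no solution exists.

402

gcd(1636, 7122) = 2, and 2 | 2448, so solutions exist.
Divide through by 2: 818×x ≡ 1224 (mod 3561).
818⁻¹ ≡ 2834 (mod 3561).
x ≡ 2834×1224 ≡ 402 (mod 3561).
The smallest non-negative solution is x = 402.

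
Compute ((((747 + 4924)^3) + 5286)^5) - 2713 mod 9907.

747 + 4924 = 5671
(5671)^3 ≡ 9565 (mod 9907)
9565 + 5286 = 14851 ≡ 4944 (mod 9907)
(4944)^5 ≡ 7141 (mod 9907)
7141 - 2713 = 4428

4428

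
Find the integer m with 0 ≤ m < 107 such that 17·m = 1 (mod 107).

63

107 = 6·17 + 5
17 = 3·5 + 2
5 = 2·2 + 1
2 = 2·1 + 0
gcd(17, 107) = 1, so the inverse exists.
Bézout: 1 = 7·107 − 44·17.
So 17⁻¹ ≡ −44 ≡ 63 (mod 107).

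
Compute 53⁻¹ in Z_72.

53

By the extended Euclidean algorithm:
72 = 1×53 + 19
53 = 2×19 + 15
19 = 1×15 + 4
15 = 3×4 + 3
4 = 1×3 + 1
3 = 3×1 + 0
gcd(53, 72) = 1, so the inverse exists.
Back-substitute for 1:
1 = 1×4 − 1×3
  = −1×15 + 4×4
  = 4×19 − 5×15
  = −5×53 + 14×19
  = 14×72 − 19×53
So 53⁻¹ ≡ −19 ≡ 53 (mod 72).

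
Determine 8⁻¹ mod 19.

Run the extended Euclidean algorithm:
19 = 2*8 + 3
8 = 2*3 + 2
3 = 1*2 + 1
2 = 2*1 + 0
gcd(8, 19) = 1, so the inverse exists.
Bézout: 1 = 3*19 − 7*8.
So 8⁻¹ ≡ −7 ≡ 12 (mod 19).

12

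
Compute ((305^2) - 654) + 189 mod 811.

106

(305)^2 ≡ 571 (mod 811)
571 - 654 = -83 ≡ 728 (mod 811)
728 + 189 = 917 ≡ 106 (mod 811)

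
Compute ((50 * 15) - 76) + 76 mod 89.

50 * 15 = 750 ≡ 38 (mod 89)
38 - 76 = -38 ≡ 51 (mod 89)
51 + 76 = 127 ≡ 38 (mod 89)

38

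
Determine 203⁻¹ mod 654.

29

654 = 3*203 + 45
203 = 4*45 + 23
45 = 1*23 + 22
23 = 1*22 + 1
22 = 22*1 + 0
gcd(203, 654) = 1, so the inverse exists.
Back-substitute for 1:
1 = 1*23 − 1*22
  = −1*45 + 2*23
  = 2*203 − 9*45
  = −9*654 + 29*203
So 203⁻¹ ≡ 29 (mod 654).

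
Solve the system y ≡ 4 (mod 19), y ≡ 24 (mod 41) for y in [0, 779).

270

19⁻¹ mod 41: 19×13 ≡ 1 (mod 41), so 19⁻¹ ≡ 13.
y = 4 + 19×((24 − 4)×13 mod 41) = 4 + 19×14 = 270.
Check: 270 mod 19 = 4, 270 mod 41 = 24. ✓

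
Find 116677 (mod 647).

217

116677 = 180·647 + 217, so 116677 ≡ 217 (mod 647).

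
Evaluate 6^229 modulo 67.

54

Compute successive squares:
229 in binary is 11100101, i.e. 229 = 128 + 64 + 32 + 4 + 1.
6^1 ≡ 6 (mod 67)
6^2 ≡ 6^2 = 36 (mod 67)
6^4 ≡ 36^2 = 1296 ≡ 23 (mod 67)
6^8 ≡ 23^2 = 529 ≡ 60 (mod 67)
6^16 ≡ 60^2 = 3600 ≡ 49 (mod 67)
6^32 ≡ 49^2 = 2401 ≡ 56 (mod 67)
6^64 ≡ 56^2 = 3136 ≡ 54 (mod 67)
6^128 ≡ 54^2 = 2916 ≡ 35 (mod 67)
6^229 = 6^128 * 6^64 * 6^32 * 6^4 * 6^1 ≡ 35 * 54 * 56 * 23 * 6 (mod 67).
Accumulate the product:
35 * 54 = 1890 ≡ 14
14 * 56 = 784 ≡ 47
47 * 23 = 1081 ≡ 9
9 * 6 = 54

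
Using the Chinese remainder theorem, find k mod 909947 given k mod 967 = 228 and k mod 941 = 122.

967⁻¹ mod 941: 967×181 ≡ 1 (mod 941), so 967⁻¹ ≡ 181.
k = 228 + 967×((122 − 228)×181 mod 941) = 228 + 967×575 = 556253.
Check: 556253 mod 967 = 228, 556253 mod 941 = 122. ✓

556253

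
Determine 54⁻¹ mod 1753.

1331

1753 = 32·54 + 25
54 = 2·25 + 4
25 = 6·4 + 1
4 = 4·1 + 0
gcd(54, 1753) = 1, so the inverse exists.
Bézout: 1 = 13·1753 − 422·54.
So 54⁻¹ ≡ −422 ≡ 1331 (mod 1753).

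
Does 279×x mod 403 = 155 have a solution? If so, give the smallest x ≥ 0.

gcd(279, 403) = 31, and 31 | 155, so solutions exist.
Divide through by 31: 9×x = 5 (mod 13).
9⁻¹ ≡ 3 (mod 13).
x ≡ 3×5 ≡ 2 (mod 13).
The smallest non-negative solution is x = 2.

2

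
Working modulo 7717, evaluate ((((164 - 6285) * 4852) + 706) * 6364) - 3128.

164 - 6285 = -6121 ≡ 1596 (mod 7717)
1596 * 4852 = 7743792 ≡ 3641 (mod 7717)
3641 + 706 = 4347
4347 * 6364 = 27664308 ≡ 6580 (mod 7717)
6580 - 3128 = 3452

3452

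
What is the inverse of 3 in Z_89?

By the extended Euclidean algorithm:
89 = 29×3 + 2
3 = 1×2 + 1
2 = 2×1 + 0
gcd(3, 89) = 1, so the inverse exists.
Back-substitute for 1:
1 = 1×3 − 1×2
  = −1×89 + 30×3
So 3⁻¹ ≡ 30 (mod 89).

30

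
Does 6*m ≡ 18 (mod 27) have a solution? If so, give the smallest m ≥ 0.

gcd(6, 27) = 3, and 3 | 18, so solutions exist.
Divide through by 3: 2*m mod 9 = 6.
2⁻¹ ≡ 5 (mod 9).
m ≡ 5*6 ≡ 3 (mod 9).
The smallest non-negative solution is m = 3.

3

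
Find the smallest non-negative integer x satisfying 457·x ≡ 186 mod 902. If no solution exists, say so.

482

gcd(457, 902) = 1, so a unique solution mod 902 exists.
457⁻¹ ≡ 827 (mod 902).
x ≡ 827·186 ≡ 482 (mod 902).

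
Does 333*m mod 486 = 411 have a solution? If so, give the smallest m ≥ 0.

no solution

gcd(333, 486) = 9, and 9 does not divide 411.
So the congruence has no solution.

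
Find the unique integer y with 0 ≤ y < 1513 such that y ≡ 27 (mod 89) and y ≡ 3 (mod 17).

89⁻¹ mod 17: 89×13 ≡ 1 (mod 17), so 89⁻¹ ≡ 13.
y = 27 + 89×((3 − 27)×13 mod 17) = 27 + 89×11 = 1006.
Check: 1006 mod 89 = 27, 1006 mod 17 = 3. ✓

1006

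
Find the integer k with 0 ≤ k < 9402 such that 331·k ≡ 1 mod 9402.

8209

9402 = 28*331 + 134
331 = 2*134 + 63
134 = 2*63 + 8
63 = 7*8 + 7
8 = 1*7 + 1
7 = 7*1 + 0
gcd(331, 9402) = 1, so the inverse exists.
Back-substitute for 1:
1 = 1*8 − 1*7
  = −1*63 + 8*8
  = 8*134 − 17*63
  = −17*331 + 42*134
  = 42*9402 − 1193*331
So 331⁻¹ ≡ −1193 ≡ 8209 (mod 9402).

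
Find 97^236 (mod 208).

236 in binary is 11101100, i.e. 236 = 128 + 64 + 32 + 8 + 4.
97^1 ≡ 97 (mod 208)
97^2 ≡ 97^2 = 9409 ≡ 49 (mod 208)
97^4 ≡ 49^2 = 2401 ≡ 113 (mod 208)
97^8 ≡ 113^2 = 12769 ≡ 81 (mod 208)
97^16 ≡ 81^2 = 6561 ≡ 113 (mod 208)
97^32 ≡ 113^2 = 12769 ≡ 81 (mod 208)
97^64 ≡ 81^2 = 6561 ≡ 113 (mod 208)
97^128 ≡ 113^2 = 12769 ≡ 81 (mod 208)
97^236 = 97^128 × 97^64 × 97^32 × 97^8 × 97^4 ≡ 81 × 113 × 81 × 81 × 113 (mod 208).
Accumulate the product:
81 × 113 = 9153 ≡ 1
1 × 81 = 81
81 × 81 = 6561 ≡ 113
113 × 113 = 12769 ≡ 81

81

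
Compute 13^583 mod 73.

By square-and-multiply:
13^1 ≡ 13 (mod 73)
13^2 ≡ 13^2 = 169 ≡ 23 (mod 73)
13^4 ≡ 23^2 = 529 ≡ 18 (mod 73)
13^8 ≡ 18^2 = 324 ≡ 32 (mod 73)
13^16 ≡ 32^2 = 1024 ≡ 2 (mod 73)
13^32 ≡ 2^2 = 4 (mod 73)
13^64 ≡ 4^2 = 16 (mod 73)
13^128 ≡ 16^2 = 256 ≡ 37 (mod 73)
13^256 ≡ 37^2 = 1369 ≡ 55 (mod 73)
13^512 ≡ 55^2 = 3025 ≡ 32 (mod 73)
13^583 = 13^512 × 13^64 × 13^4 × 13^2 × 13^1 ≡ 32 × 16 × 18 × 23 × 13 (mod 73).
Accumulate the product:
32 × 16 = 512 ≡ 1
1 × 18 = 18
18 × 23 = 414 ≡ 49
49 × 13 = 637 ≡ 53

53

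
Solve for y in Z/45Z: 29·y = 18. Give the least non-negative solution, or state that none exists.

gcd(29, 45) = 1, so a unique solution mod 45 exists.
29⁻¹ ≡ 14 (mod 45).
y ≡ 14·18 ≡ 27 (mod 45).

27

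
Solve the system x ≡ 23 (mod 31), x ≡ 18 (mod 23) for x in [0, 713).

31⁻¹ mod 23: 31×3 ≡ 1 (mod 23), so 31⁻¹ ≡ 3.
x = 23 + 31×((18 − 23)×3 mod 23) = 23 + 31×8 = 271.

271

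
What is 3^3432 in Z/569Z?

25

By square-and-multiply:
3^1 ≡ 3 (mod 569)
3^2 ≡ 3^2 = 9 (mod 569)
3^4 ≡ 9^2 = 81 (mod 569)
3^8 ≡ 81^2 = 6561 ≡ 302 (mod 569)
3^16 ≡ 302^2 = 91204 ≡ 164 (mod 569)
3^32 ≡ 164^2 = 26896 ≡ 153 (mod 569)
3^64 ≡ 153^2 = 23409 ≡ 80 (mod 569)
3^128 ≡ 80^2 = 6400 ≡ 141 (mod 569)
3^256 ≡ 141^2 = 19881 ≡ 535 (mod 569)
3^512 ≡ 535^2 = 286225 ≡ 18 (mod 569)
3^1024 ≡ 18^2 = 324 (mod 569)
3^2048 ≡ 324^2 = 104976 ≡ 280 (mod 569)
3^3432 = 3^2048 × 3^1024 × 3^256 × 3^64 × 3^32 × 3^8 ≡ 280 × 324 × 535 × 80 × 153 × 302 (mod 569).
Accumulate the product:
280 × 324 = 90720 ≡ 249
249 × 535 = 133215 ≡ 69
69 × 80 = 5520 ≡ 399
399 × 153 = 61047 ≡ 164
164 × 302 = 49528 ≡ 25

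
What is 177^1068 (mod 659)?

378

Using repeated squaring:
1068 in binary is 10000101100, i.e. 1068 = 1024 + 32 + 8 + 4.
177^1 ≡ 177 (mod 659)
177^2 ≡ 177^2 = 31329 ≡ 356 (mod 659)
177^4 ≡ 356^2 = 126736 ≡ 208 (mod 659)
177^8 ≡ 208^2 = 43264 ≡ 429 (mod 659)
177^16 ≡ 429^2 = 184041 ≡ 180 (mod 659)
177^32 ≡ 180^2 = 32400 ≡ 109 (mod 659)
177^64 ≡ 109^2 = 11881 ≡ 19 (mod 659)
177^128 ≡ 19^2 = 361 (mod 659)
177^256 ≡ 361^2 = 130321 ≡ 498 (mod 659)
177^512 ≡ 498^2 = 248004 ≡ 220 (mod 659)
177^1024 ≡ 220^2 = 48400 ≡ 293 (mod 659)
177^1068 = 177^1024 · 177^32 · 177^8 · 177^4 ≡ 293 · 109 · 429 · 208 (mod 659).
Accumulate the product:
293 · 109 = 31937 ≡ 305
305 · 429 = 130845 ≡ 363
363 · 208 = 75504 ≡ 378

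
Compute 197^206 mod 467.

273

Compute successive squares:
197^1 ≡ 197 (mod 467)
197^2 ≡ 197^2 = 38809 ≡ 48 (mod 467)
197^4 ≡ 48^2 = 2304 ≡ 436 (mod 467)
197^8 ≡ 436^2 = 190096 ≡ 27 (mod 467)
197^16 ≡ 27^2 = 729 ≡ 262 (mod 467)
197^32 ≡ 262^2 = 68644 ≡ 462 (mod 467)
197^64 ≡ 462^2 = 213444 ≡ 25 (mod 467)
197^128 ≡ 25^2 = 625 ≡ 158 (mod 467)
197^206 = 197^128 * 197^64 * 197^8 * 197^4 * 197^2 ≡ 158 * 25 * 27 * 436 * 48 (mod 467).
Accumulate the product:
158 * 25 = 3950 ≡ 214
214 * 27 = 5778 ≡ 174
174 * 436 = 75864 ≡ 210
210 * 48 = 10080 ≡ 273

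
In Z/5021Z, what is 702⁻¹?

5021 = 7·702 + 107
702 = 6·107 + 60
107 = 1·60 + 47
60 = 1·47 + 13
47 = 3·13 + 8
13 = 1·8 + 5
8 = 1·5 + 3
5 = 1·3 + 2
3 = 1·2 + 1
2 = 2·1 + 0
gcd(702, 5021) = 1, so the inverse exists.
Bézout: 1 = 269·5021 − 1924·702.
So 702⁻¹ ≡ −1924 ≡ 3097 (mod 5021).

3097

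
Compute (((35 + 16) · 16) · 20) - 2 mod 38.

16

35 + 16 = 51 ≡ 13 (mod 38)
13 · 16 = 208 ≡ 18 (mod 38)
18 · 20 = 360 ≡ 18 (mod 38)
18 - 2 = 16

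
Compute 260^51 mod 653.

639

51 in binary is 110011, i.e. 51 = 32 + 16 + 2 + 1.
260^1 ≡ 260 (mod 653)
260^2 ≡ 260^2 = 67600 ≡ 341 (mod 653)
260^4 ≡ 341^2 = 116281 ≡ 47 (mod 653)
260^8 ≡ 47^2 = 2209 ≡ 250 (mod 653)
260^16 ≡ 250^2 = 62500 ≡ 465 (mod 653)
260^32 ≡ 465^2 = 216225 ≡ 82 (mod 653)
260^51 = 260^32 · 260^16 · 260^2 · 260^1 ≡ 82 · 465 · 341 · 260 (mod 653).
Accumulate the product:
82 · 465 = 38130 ≡ 256
256 · 341 = 87296 ≡ 447
447 · 260 = 116220 ≡ 639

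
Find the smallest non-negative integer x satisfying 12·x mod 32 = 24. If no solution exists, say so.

gcd(12, 32) = 4, and 4 | 24, so solutions exist.
Divide through by 4: 3·x ≡ 6 (mod 8).
3⁻¹ ≡ 3 (mod 8).
x ≡ 3·6 ≡ 2 (mod 8).
The smallest non-negative solution is x = 2.

2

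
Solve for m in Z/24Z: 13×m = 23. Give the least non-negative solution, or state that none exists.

11

gcd(13, 24) = 1, so a unique solution mod 24 exists.
13⁻¹ ≡ 13 (mod 24).
m ≡ 13×23 ≡ 11 (mod 24).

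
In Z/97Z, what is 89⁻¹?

12

97 = 1×89 + 8
89 = 11×8 + 1
8 = 8×1 + 0
gcd(89, 97) = 1, so the inverse exists.
Back-substitute for 1:
1 = 1×89 − 11×8
  = −11×97 + 12×89
So 89⁻¹ ≡ 12 (mod 97).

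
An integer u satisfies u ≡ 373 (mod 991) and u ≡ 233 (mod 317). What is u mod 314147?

153978

991⁻¹ mod 317: 991×214 ≡ 1 (mod 317), so 991⁻¹ ≡ 214.
u = 373 + 991×((233 − 373)×214 mod 317) = 373 + 991×155 = 153978.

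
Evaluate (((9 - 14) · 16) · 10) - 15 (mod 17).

1

9 - 14 = -5 ≡ 12 (mod 17)
12 · 16 = 192 ≡ 5 (mod 17)
5 · 10 = 50 ≡ 16 (mod 17)
16 - 15 = 1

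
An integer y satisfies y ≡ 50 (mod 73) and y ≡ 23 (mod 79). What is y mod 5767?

3262

73⁻¹ mod 79: 73*13 ≡ 1 (mod 79), so 73⁻¹ ≡ 13.
y = 50 + 73*((23 − 50)*13 mod 79) = 50 + 73*44 = 3262.
Check: 3262 mod 73 = 50, 3262 mod 79 = 23. ✓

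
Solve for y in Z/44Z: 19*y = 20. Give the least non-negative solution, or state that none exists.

gcd(19, 44) = 1, so a unique solution mod 44 exists.
19⁻¹ ≡ 7 (mod 44).
y ≡ 7*20 ≡ 8 (mod 44).

8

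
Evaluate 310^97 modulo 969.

310^1 ≡ 310 (mod 969)
310^2 ≡ 310^2 = 96100 ≡ 169 (mod 969)
310^4 ≡ 169^2 = 28561 ≡ 460 (mod 969)
310^8 ≡ 460^2 = 211600 ≡ 358 (mod 969)
310^16 ≡ 358^2 = 128164 ≡ 256 (mod 969)
310^32 ≡ 256^2 = 65536 ≡ 613 (mod 969)
310^64 ≡ 613^2 = 375769 ≡ 766 (mod 969)
310^97 = 310^64 * 310^32 * 310^1 ≡ 766 * 613 * 310 (mod 969).
Accumulate the product:
766 * 613 = 469558 ≡ 562
562 * 310 = 174220 ≡ 769

769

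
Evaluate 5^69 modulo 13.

5

Compute successive squares:
69 in binary is 1000101, i.e. 69 = 64 + 4 + 1.
5^1 ≡ 5 (mod 13)
5^2 ≡ 5^2 = 25 ≡ 12 (mod 13)
5^4 ≡ 12^2 = 144 ≡ 1 (mod 13)
5^8 ≡ 1^2 = 1 (mod 13)
5^16 ≡ 1^2 = 1 (mod 13)
5^32 ≡ 1^2 = 1 (mod 13)
5^64 ≡ 1^2 = 1 (mod 13)
5^69 = 5^64 * 5^4 * 5^1 ≡ 1 * 1 * 5 (mod 13).
Accumulate the product:
1 * 1 = 1
1 * 5 = 5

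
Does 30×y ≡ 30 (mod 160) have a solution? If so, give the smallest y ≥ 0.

1

gcd(30, 160) = 10, and 10 | 30, so solutions exist.
Divide through by 10: 3×y = 3 (mod 16).
3⁻¹ ≡ 11 (mod 16).
y ≡ 11×3 ≡ 1 (mod 16).
The smallest non-negative solution is y = 1.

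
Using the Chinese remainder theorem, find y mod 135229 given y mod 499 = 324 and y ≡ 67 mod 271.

34755

499⁻¹ mod 271: 499*63 ≡ 1 (mod 271), so 499⁻¹ ≡ 63.
y = 324 + 499*((67 − 324)*63 mod 271) = 324 + 499*69 = 34755.
Check: 34755 mod 499 = 324, 34755 mod 271 = 67. ✓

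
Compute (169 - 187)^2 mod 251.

169 - 187 = -18 ≡ 233 (mod 251)
(233)^2 ≡ 73 (mod 251)

73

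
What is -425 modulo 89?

20

-425 = -5×89 + 20, so -425 ≡ 20 (mod 89).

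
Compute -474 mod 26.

20

-474 = -19·26 + 20, so -474 ≡ 20 (mod 26).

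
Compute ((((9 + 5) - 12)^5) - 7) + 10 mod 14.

7

9 + 5 = 14 ≡ 0 (mod 14)
0 - 12 = -12 ≡ 2 (mod 14)
(2)^5 ≡ 4 (mod 14)
4 - 7 = -3 ≡ 11 (mod 14)
11 + 10 = 21 ≡ 7 (mod 14)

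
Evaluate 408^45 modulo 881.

370

Compute successive squares:
45 in binary is 101101, i.e. 45 = 32 + 8 + 4 + 1.
408^1 ≡ 408 (mod 881)
408^2 ≡ 408^2 = 166464 ≡ 836 (mod 881)
408^4 ≡ 836^2 = 698896 ≡ 263 (mod 881)
408^8 ≡ 263^2 = 69169 ≡ 451 (mod 881)
408^16 ≡ 451^2 = 203401 ≡ 771 (mod 881)
408^32 ≡ 771^2 = 594441 ≡ 647 (mod 881)
408^45 = 408^32 · 408^8 · 408^4 · 408^1 ≡ 647 · 451 · 263 · 408 (mod 881).
Accumulate the product:
647 · 451 = 291797 ≡ 186
186 · 263 = 48918 ≡ 463
463 · 408 = 188904 ≡ 370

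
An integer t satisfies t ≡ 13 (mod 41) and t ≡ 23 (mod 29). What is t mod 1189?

1038

41⁻¹ mod 29: 41·17 ≡ 1 (mod 29), so 41⁻¹ ≡ 17.
t = 13 + 41·((23 − 13)·17 mod 29) = 13 + 41·25 = 1038.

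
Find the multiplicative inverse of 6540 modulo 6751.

6719

6751 = 1×6540 + 211
6540 = 30×211 + 210
211 = 1×210 + 1
210 = 210×1 + 0
gcd(6540, 6751) = 1, so the inverse exists.
Bézout: 1 = 31×6751 − 32×6540.
So 6540⁻¹ ≡ −32 ≡ 6719 (mod 6751).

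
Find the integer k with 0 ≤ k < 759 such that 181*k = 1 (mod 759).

130

Run the extended Euclidean algorithm:
759 = 4·181 + 35
181 = 5·35 + 6
35 = 5·6 + 5
6 = 1·5 + 1
5 = 5·1 + 0
gcd(181, 759) = 1, so the inverse exists.
Bézout: 1 = −31·759 + 130·181.
So 181⁻¹ ≡ 130 (mod 759).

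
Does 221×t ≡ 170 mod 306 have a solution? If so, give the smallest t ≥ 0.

gcd(221, 306) = 17, and 17 | 170, so solutions exist.
Divide through by 17: 13×t = 10 (mod 18).
13⁻¹ ≡ 7 (mod 18).
t ≡ 7×10 ≡ 16 (mod 18).
The smallest non-negative solution is t = 16.

16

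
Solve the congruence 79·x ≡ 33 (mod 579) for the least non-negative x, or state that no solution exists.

147

gcd(79, 579) = 1, so a unique solution mod 579 exists.
79⁻¹ ≡ 22 (mod 579).
x ≡ 22·33 ≡ 147 (mod 579).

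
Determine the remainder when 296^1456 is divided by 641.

148

1456 in binary is 10110110000, i.e. 1456 = 1024 + 256 + 128 + 32 + 16.
296^1 ≡ 296 (mod 641)
296^2 ≡ 296^2 = 87616 ≡ 440 (mod 641)
296^4 ≡ 440^2 = 193600 ≡ 18 (mod 641)
296^8 ≡ 18^2 = 324 (mod 641)
296^16 ≡ 324^2 = 104976 ≡ 493 (mod 641)
296^32 ≡ 493^2 = 243049 ≡ 110 (mod 641)
296^64 ≡ 110^2 = 12100 ≡ 562 (mod 641)
296^128 ≡ 562^2 = 315844 ≡ 472 (mod 641)
296^256 ≡ 472^2 = 222784 ≡ 357 (mod 641)
296^512 ≡ 357^2 = 127449 ≡ 531 (mod 641)
296^1024 ≡ 531^2 = 281961 ≡ 562 (mod 641)
296^1456 = 296^1024 * 296^256 * 296^128 * 296^32 * 296^16 ≡ 562 * 357 * 472 * 110 * 493 (mod 641).
Accumulate the product:
562 * 357 = 200634 ≡ 1
1 * 472 = 472
472 * 110 = 51920 ≡ 640
640 * 493 = 315520 ≡ 148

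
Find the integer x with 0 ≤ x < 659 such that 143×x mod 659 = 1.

By the extended Euclidean algorithm:
659 = 4·143 + 87
143 = 1·87 + 56
87 = 1·56 + 31
56 = 1·31 + 25
31 = 1·25 + 6
25 = 4·6 + 1
6 = 6·1 + 0
gcd(143, 659) = 1, so the inverse exists.
Back-substitute for 1:
1 = 1·25 − 4·6
  = −4·31 + 5·25
  = 5·56 − 9·31
  = −9·87 + 14·56
  = 14·143 − 23·87
  = −23·659 + 106·143
So 143⁻¹ ≡ 106 (mod 659).

106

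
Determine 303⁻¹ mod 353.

353 = 1·303 + 50
303 = 6·50 + 3
50 = 16·3 + 2
3 = 1·2 + 1
2 = 2·1 + 0
gcd(303, 353) = 1, so the inverse exists.
Back-substitute for 1:
1 = 1·3 − 1·2
  = −1·50 + 17·3
  = 17·303 − 103·50
  = −103·353 + 120·303
So 303⁻¹ ≡ 120 (mod 353).

120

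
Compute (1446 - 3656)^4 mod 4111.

1446 - 3656 = -2210 ≡ 1901 (mod 4111)
(1901)^4 ≡ 381 (mod 4111)

381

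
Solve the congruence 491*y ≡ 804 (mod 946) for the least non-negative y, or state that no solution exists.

gcd(491, 946) = 1, so a unique solution mod 946 exists.
491⁻¹ ≡ 657 (mod 946).
y ≡ 657*804 ≡ 360 (mod 946).

360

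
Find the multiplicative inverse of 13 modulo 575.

177

Apply the Euclidean algorithm and back-substitute:
575 = 44*13 + 3
13 = 4*3 + 1
3 = 3*1 + 0
gcd(13, 575) = 1, so the inverse exists.
Back-substitute for 1:
1 = 1*13 − 4*3
  = −4*575 + 177*13
So 13⁻¹ ≡ 177 (mod 575).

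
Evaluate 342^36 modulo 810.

Compute successive squares:
36 in binary is 100100, i.e. 36 = 32 + 4.
342^1 ≡ 342 (mod 810)
342^2 ≡ 342^2 = 116964 ≡ 324 (mod 810)
342^4 ≡ 324^2 = 104976 ≡ 486 (mod 810)
342^8 ≡ 486^2 = 236196 ≡ 486 (mod 810)
342^16 ≡ 486^2 = 236196 ≡ 486 (mod 810)
342^32 ≡ 486^2 = 236196 ≡ 486 (mod 810)
342^36 = 342^32 · 342^4 ≡ 486 · 486 (mod 810).
486 · 486 = 236196 ≡ 486 (mod 810).

486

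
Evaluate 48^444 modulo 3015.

576

By square-and-multiply:
48^1 ≡ 48 (mod 3015)
48^2 ≡ 48^2 = 2304 (mod 3015)
48^4 ≡ 2304^2 = 5308416 ≡ 2016 (mod 3015)
48^8 ≡ 2016^2 = 4064256 ≡ 36 (mod 3015)
48^16 ≡ 36^2 = 1296 (mod 3015)
48^32 ≡ 1296^2 = 1679616 ≡ 261 (mod 3015)
48^64 ≡ 261^2 = 68121 ≡ 1791 (mod 3015)
48^128 ≡ 1791^2 = 3207681 ≡ 2736 (mod 3015)
48^256 ≡ 2736^2 = 7485696 ≡ 2466 (mod 3015)
48^444 = 48^256 * 48^128 * 48^32 * 48^16 * 48^8 * 48^4 ≡ 2466 * 2736 * 261 * 1296 * 36 * 2016 (mod 3015).
Accumulate the product:
2466 * 2736 = 6746976 ≡ 2421
2421 * 261 = 631881 ≡ 1746
1746 * 1296 = 2262816 ≡ 1566
1566 * 36 = 56376 ≡ 2106
2106 * 2016 = 4245696 ≡ 576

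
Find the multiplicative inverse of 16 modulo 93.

64

Apply the Euclidean algorithm and back-substitute:
93 = 5·16 + 13
16 = 1·13 + 3
13 = 4·3 + 1
3 = 3·1 + 0
gcd(16, 93) = 1, so the inverse exists.
Back-substitute for 1:
1 = 1·13 − 4·3
  = −4·16 + 5·13
  = 5·93 − 29·16
So 16⁻¹ ≡ −29 ≡ 64 (mod 93).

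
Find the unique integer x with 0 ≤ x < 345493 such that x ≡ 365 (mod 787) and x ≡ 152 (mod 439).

787⁻¹ mod 439: 787×82 ≡ 1 (mod 439), so 787⁻¹ ≡ 82.
x = 365 + 787×((152 − 365)×82 mod 439) = 365 + 787×94 = 74343.

74343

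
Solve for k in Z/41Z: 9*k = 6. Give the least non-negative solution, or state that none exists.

28

gcd(9, 41) = 1, so a unique solution mod 41 exists.
9⁻¹ ≡ 32 (mod 41).
k ≡ 32*6 ≡ 28 (mod 41).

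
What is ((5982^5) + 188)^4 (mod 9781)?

(5982)^5 ≡ 3145 (mod 9781)
3145 + 188 = 3333
(3333)^4 ≡ 6036 (mod 9781)

6036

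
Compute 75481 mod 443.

171

75481 = 170*443 + 171, so 75481 ≡ 171 (mod 443).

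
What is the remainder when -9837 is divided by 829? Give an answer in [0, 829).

-9837 = -12×829 + 111, so -9837 ≡ 111 (mod 829).

111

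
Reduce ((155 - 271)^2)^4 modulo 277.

160

155 - 271 = -116 ≡ 161 (mod 277)
(161)^2 ≡ 160 (mod 277)
(160)^4 ≡ 160 (mod 277)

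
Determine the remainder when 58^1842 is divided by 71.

8

1842 in binary is 11100110010, i.e. 1842 = 1024 + 512 + 256 + 32 + 16 + 2.
58^1 ≡ 58 (mod 71)
58^2 ≡ 58^2 = 3364 ≡ 27 (mod 71)
58^4 ≡ 27^2 = 729 ≡ 19 (mod 71)
58^8 ≡ 19^2 = 361 ≡ 6 (mod 71)
58^16 ≡ 6^2 = 36 (mod 71)
58^32 ≡ 36^2 = 1296 ≡ 18 (mod 71)
58^64 ≡ 18^2 = 324 ≡ 40 (mod 71)
58^128 ≡ 40^2 = 1600 ≡ 38 (mod 71)
58^256 ≡ 38^2 = 1444 ≡ 24 (mod 71)
58^512 ≡ 24^2 = 576 ≡ 8 (mod 71)
58^1024 ≡ 8^2 = 64 (mod 71)
58^1842 = 58^1024 · 58^512 · 58^256 · 58^32 · 58^16 · 58^2 ≡ 64 · 8 · 24 · 18 · 36 · 27 (mod 71).
Accumulate the product:
64 · 8 = 512 ≡ 15
15 · 24 = 360 ≡ 5
5 · 18 = 90 ≡ 19
19 · 36 = 684 ≡ 45
45 · 27 = 1215 ≡ 8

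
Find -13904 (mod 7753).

-13904 = -2×7753 + 1602, so -13904 ≡ 1602 (mod 7753).

1602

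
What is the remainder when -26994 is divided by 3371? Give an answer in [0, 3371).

-26994 = -9·3371 + 3345, so -26994 ≡ 3345 (mod 3371).

3345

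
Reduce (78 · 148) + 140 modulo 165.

134

78 · 148 = 11544 ≡ 159 (mod 165)
159 + 140 = 299 ≡ 134 (mod 165)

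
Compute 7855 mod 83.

53

7855 = 94*83 + 53, so 7855 ≡ 53 (mod 83).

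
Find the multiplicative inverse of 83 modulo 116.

Run the extended Euclidean algorithm:
116 = 1·83 + 33
83 = 2·33 + 17
33 = 1·17 + 16
17 = 1·16 + 1
16 = 16·1 + 0
gcd(83, 116) = 1, so the inverse exists.
Back-substitute for 1:
1 = 1·17 − 1·16
  = −1·33 + 2·17
  = 2·83 − 5·33
  = −5·116 + 7·83
So 83⁻¹ ≡ 7 (mod 116).

7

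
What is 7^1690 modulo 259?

7^1 ≡ 7 (mod 259)
7^2 ≡ 7^2 = 49 (mod 259)
7^4 ≡ 49^2 = 2401 ≡ 70 (mod 259)
7^8 ≡ 70^2 = 4900 ≡ 238 (mod 259)
7^16 ≡ 238^2 = 56644 ≡ 182 (mod 259)
7^32 ≡ 182^2 = 33124 ≡ 231 (mod 259)
7^64 ≡ 231^2 = 53361 ≡ 7 (mod 259)
7^128 ≡ 7^2 = 49 (mod 259)
7^256 ≡ 49^2 = 2401 ≡ 70 (mod 259)
7^512 ≡ 70^2 = 4900 ≡ 238 (mod 259)
7^1024 ≡ 238^2 = 56644 ≡ 182 (mod 259)
7^1690 = 7^1024 × 7^512 × 7^128 × 7^16 × 7^8 × 7^2 ≡ 182 × 238 × 49 × 182 × 238 × 49 (mod 259).
Accumulate the product:
182 × 238 = 43316 ≡ 63
63 × 49 = 3087 ≡ 238
238 × 182 = 43316 ≡ 63
63 × 238 = 14994 ≡ 231
231 × 49 = 11319 ≡ 182

182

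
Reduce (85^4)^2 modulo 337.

(85)^4 ≡ 336 (mod 337)
(336)^2 ≡ 1 (mod 337)

1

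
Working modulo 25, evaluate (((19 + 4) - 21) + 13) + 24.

19 + 4 = 23
23 - 21 = 2
2 + 13 = 15
15 + 24 = 39 ≡ 14 (mod 25)

14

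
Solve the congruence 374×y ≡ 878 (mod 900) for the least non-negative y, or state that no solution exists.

gcd(374, 900) = 2, and 2 | 878, so solutions exist.
Divide through by 2: 187×y ≡ 439 mod 450.
187⁻¹ ≡ 373 (mod 450).
y ≡ 373×439 ≡ 397 (mod 450).
The smallest non-negative solution is y = 397.

397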